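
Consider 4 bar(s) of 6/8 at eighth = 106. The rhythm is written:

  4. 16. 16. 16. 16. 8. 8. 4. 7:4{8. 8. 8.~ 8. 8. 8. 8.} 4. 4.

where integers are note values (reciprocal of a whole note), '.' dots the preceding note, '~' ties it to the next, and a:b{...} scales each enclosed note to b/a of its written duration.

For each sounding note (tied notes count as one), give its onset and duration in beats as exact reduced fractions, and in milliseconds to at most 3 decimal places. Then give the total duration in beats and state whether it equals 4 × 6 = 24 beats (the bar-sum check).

1) 0.0ms=0b +1698.113ms=3b
2) 1698.113ms=3b +424.528ms=3/4b
3) 2122.642ms=15/4b +424.528ms=3/4b
4) 2547.17ms=9/2b +424.528ms=3/4b
5) 2971.698ms=21/4b +424.528ms=3/4b
6) 3396.226ms=6b +849.057ms=3/2b
7) 4245.283ms=15/2b +849.057ms=3/2b
8) 5094.34ms=9b +1698.113ms=3b
9) 6792.453ms=12b +485.175ms=6/7b
10) 7277.628ms=90/7b +485.175ms=6/7b
11) 7762.803ms=96/7b +970.35ms=12/7b
12) 8733.154ms=108/7b +485.175ms=6/7b
13) 9218.329ms=114/7b +485.175ms=6/7b
14) 9703.504ms=120/7b +485.175ms=6/7b
15) 10188.679ms=18b +1698.113ms=3b
16) 11886.792ms=21b +1698.113ms=3b
Σ=24b of 24 (106bpm 6/8) — PASS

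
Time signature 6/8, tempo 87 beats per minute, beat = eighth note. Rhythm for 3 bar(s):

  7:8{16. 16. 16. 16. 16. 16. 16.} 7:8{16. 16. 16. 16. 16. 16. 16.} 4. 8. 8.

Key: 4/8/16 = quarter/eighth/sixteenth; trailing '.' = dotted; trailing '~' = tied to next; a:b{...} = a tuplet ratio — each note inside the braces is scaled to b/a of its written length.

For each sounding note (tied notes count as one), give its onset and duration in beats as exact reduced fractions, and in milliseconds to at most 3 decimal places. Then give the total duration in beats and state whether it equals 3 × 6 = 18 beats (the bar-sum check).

1) 0.0ms=0b +591.133ms=6/7b
2) 591.133ms=6/7b +591.133ms=6/7b
3) 1182.266ms=12/7b +591.133ms=6/7b
4) 1773.399ms=18/7b +591.133ms=6/7b
5) 2364.532ms=24/7b +591.133ms=6/7b
6) 2955.665ms=30/7b +591.133ms=6/7b
7) 3546.798ms=36/7b +591.133ms=6/7b
8) 4137.931ms=6b +591.133ms=6/7b
9) 4729.064ms=48/7b +591.133ms=6/7b
10) 5320.197ms=54/7b +591.133ms=6/7b
11) 5911.33ms=60/7b +591.133ms=6/7b
12) 6502.463ms=66/7b +591.133ms=6/7b
13) 7093.596ms=72/7b +591.133ms=6/7b
14) 7684.729ms=78/7b +591.133ms=6/7b
15) 8275.862ms=12b +2068.966ms=3b
16) 10344.828ms=15b +1034.483ms=3/2b
17) 11379.31ms=33/2b +1034.483ms=3/2b
Σ=18b of 18 (87bpm 6/8) — PASS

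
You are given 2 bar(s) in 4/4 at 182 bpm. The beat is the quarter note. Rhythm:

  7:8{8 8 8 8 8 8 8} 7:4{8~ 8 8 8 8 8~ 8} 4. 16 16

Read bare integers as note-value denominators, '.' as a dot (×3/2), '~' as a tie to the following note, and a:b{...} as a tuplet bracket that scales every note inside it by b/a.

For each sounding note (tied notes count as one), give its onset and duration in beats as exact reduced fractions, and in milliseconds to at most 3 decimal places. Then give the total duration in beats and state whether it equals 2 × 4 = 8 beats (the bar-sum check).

1) 0.0ms=0b +188.383ms=4/7b
2) 188.383ms=4/7b +188.383ms=4/7b
3) 376.766ms=8/7b +188.383ms=4/7b
4) 565.149ms=12/7b +188.383ms=4/7b
5) 753.532ms=16/7b +188.383ms=4/7b
6) 941.915ms=20/7b +188.383ms=4/7b
7) 1130.298ms=24/7b +188.383ms=4/7b
8) 1318.681ms=4b +188.383ms=4/7b
9) 1507.064ms=32/7b +94.192ms=2/7b
10) 1601.256ms=34/7b +94.192ms=2/7b
11) 1695.447ms=36/7b +94.192ms=2/7b
12) 1789.639ms=38/7b +188.383ms=4/7b
13) 1978.022ms=6b +494.505ms=3/2b
14) 2472.527ms=15/2b +82.418ms=1/4b
15) 2554.945ms=31/4b +82.418ms=1/4b
Σ=8b of 8 (182bpm 4/4) — PASS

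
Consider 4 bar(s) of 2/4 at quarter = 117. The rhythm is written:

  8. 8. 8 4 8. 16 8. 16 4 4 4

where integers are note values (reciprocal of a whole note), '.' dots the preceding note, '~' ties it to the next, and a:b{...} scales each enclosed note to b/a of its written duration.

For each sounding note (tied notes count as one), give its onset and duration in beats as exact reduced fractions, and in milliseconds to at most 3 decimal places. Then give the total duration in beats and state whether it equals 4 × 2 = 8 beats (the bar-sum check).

1) 0.0ms=0b +384.615ms=3/4b
2) 384.615ms=3/4b +384.615ms=3/4b
3) 769.231ms=3/2b +256.41ms=1/2b
4) 1025.641ms=2b +512.821ms=1b
5) 1538.462ms=3b +384.615ms=3/4b
6) 1923.077ms=15/4b +128.205ms=1/4b
7) 2051.282ms=4b +384.615ms=3/4b
8) 2435.897ms=19/4b +128.205ms=1/4b
9) 2564.103ms=5b +512.821ms=1b
10) 3076.923ms=6b +512.821ms=1b
11) 3589.744ms=7b +512.821ms=1b
Σ=8b of 8 (117bpm 2/4) — PASS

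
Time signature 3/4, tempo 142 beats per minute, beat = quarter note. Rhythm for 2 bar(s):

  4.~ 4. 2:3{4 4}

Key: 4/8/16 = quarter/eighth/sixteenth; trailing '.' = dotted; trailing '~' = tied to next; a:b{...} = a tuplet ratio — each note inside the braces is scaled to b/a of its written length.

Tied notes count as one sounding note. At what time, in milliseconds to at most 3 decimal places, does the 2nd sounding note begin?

1. 0.0ms @ 0 + 1267.606ms (3)
2. 1267.606ms @ 3 + 633.803ms (3/2)
3. 1901.408ms @ 9/2 + 633.803ms (3/2)

note 2 onset = 3b = 1267.606ms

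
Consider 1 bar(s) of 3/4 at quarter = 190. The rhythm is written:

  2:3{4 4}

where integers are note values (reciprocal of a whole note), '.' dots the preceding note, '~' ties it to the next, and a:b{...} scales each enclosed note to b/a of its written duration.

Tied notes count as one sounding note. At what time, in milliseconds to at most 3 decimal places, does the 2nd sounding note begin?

1. 0.0ms @ 0 + 473.684ms (3/2)
2. 473.684ms @ 3/2 + 473.684ms (3/2)

note 2 onset = 3/2b = 473.684ms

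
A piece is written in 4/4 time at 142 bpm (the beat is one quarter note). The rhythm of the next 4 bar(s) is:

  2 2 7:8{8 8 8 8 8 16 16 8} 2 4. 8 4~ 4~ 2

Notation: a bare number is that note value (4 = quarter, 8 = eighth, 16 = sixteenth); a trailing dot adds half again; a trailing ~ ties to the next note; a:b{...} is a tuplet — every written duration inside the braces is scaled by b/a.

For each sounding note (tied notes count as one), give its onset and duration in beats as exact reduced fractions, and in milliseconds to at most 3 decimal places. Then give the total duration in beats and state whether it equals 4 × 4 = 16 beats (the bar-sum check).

1) 0.0ms=0b +845.07ms=2b
2) 845.07ms=2b +845.07ms=2b
3) 1690.141ms=4b +241.449ms=4/7b
4) 1931.59ms=32/7b +241.449ms=4/7b
5) 2173.038ms=36/7b +241.449ms=4/7b
6) 2414.487ms=40/7b +241.449ms=4/7b
7) 2655.936ms=44/7b +241.449ms=4/7b
8) 2897.384ms=48/7b +120.724ms=2/7b
9) 3018.109ms=50/7b +120.724ms=2/7b
10) 3138.833ms=52/7b +241.449ms=4/7b
11) 3380.282ms=8b +845.07ms=2b
12) 4225.352ms=10b +633.803ms=3/2b
13) 4859.155ms=23/2b +211.268ms=1/2b
14) 5070.423ms=12b +1690.141ms=4b
Σ=16b of 16 (142bpm 4/4) — PASS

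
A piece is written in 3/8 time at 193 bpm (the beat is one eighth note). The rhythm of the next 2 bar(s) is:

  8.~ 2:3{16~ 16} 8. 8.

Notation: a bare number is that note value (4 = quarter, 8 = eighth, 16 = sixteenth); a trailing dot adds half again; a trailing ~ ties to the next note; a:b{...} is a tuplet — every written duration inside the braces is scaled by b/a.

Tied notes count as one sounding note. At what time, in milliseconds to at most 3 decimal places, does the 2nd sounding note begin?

1. 0.0ms @ 0 + 932.642ms (3)
2. 932.642ms @ 3 + 466.321ms (3/2)
3. 1398.964ms @ 9/2 + 466.321ms (3/2)

note 2 onset = 3b = 932.642ms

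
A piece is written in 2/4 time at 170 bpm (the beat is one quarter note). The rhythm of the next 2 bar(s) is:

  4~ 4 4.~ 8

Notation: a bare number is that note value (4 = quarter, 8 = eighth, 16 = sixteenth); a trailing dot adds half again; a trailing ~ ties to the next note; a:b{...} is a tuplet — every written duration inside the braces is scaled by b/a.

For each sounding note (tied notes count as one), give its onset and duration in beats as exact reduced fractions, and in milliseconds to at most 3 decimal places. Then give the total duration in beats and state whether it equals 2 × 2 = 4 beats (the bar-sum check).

1) 0.0ms=0b +705.882ms=2b
2) 705.882ms=2b +705.882ms=2b
Σ=4b of 4 (170bpm 2/4) — PASS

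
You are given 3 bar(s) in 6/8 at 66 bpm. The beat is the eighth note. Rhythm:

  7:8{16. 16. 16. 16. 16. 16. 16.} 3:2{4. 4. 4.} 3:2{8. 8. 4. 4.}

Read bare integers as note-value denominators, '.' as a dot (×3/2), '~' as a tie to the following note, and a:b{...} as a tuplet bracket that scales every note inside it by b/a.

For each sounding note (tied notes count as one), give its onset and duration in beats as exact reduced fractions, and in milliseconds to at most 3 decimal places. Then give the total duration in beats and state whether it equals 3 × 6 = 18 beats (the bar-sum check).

1) 0.0ms=0b +779.221ms=6/7b
2) 779.221ms=6/7b +779.221ms=6/7b
3) 1558.442ms=12/7b +779.221ms=6/7b
4) 2337.662ms=18/7b +779.221ms=6/7b
5) 3116.883ms=24/7b +779.221ms=6/7b
6) 3896.104ms=30/7b +779.221ms=6/7b
7) 4675.325ms=36/7b +779.221ms=6/7b
8) 5454.545ms=6b +1818.182ms=2b
9) 7272.727ms=8b +1818.182ms=2b
10) 9090.909ms=10b +1818.182ms=2b
11) 10909.091ms=12b +909.091ms=1b
12) 11818.182ms=13b +909.091ms=1b
13) 12727.273ms=14b +1818.182ms=2b
14) 14545.455ms=16b +1818.182ms=2b
Σ=18b of 18 (66bpm 6/8) — PASS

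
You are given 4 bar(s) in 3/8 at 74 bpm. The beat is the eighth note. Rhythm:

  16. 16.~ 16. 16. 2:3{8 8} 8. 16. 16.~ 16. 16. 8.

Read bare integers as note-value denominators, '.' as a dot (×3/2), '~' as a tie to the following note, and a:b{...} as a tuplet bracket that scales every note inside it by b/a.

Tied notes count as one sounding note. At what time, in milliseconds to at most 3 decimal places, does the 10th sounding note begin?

1. 0.0ms @ 0 + 608.108ms (3/4)
2. 608.108ms @ 3/4 + 1216.216ms (3/2)
3. 1824.324ms @ 9/4 + 608.108ms (3/4)
4. 2432.432ms @ 3 + 1216.216ms (3/2)
5. 3648.649ms @ 9/2 + 1216.216ms (3/2)
6. 4864.865ms @ 6 + 1216.216ms (3/2)
7. 6081.081ms @ 15/2 + 608.108ms (3/4)
8. 6689.189ms @ 33/4 + 1216.216ms (3/2)
9. 7905.405ms @ 39/4 + 608.108ms (3/4)
10. 8513.514ms @ 21/2 + 1216.216ms (3/2)

note 10 onset = 21/2b = 8513.514ms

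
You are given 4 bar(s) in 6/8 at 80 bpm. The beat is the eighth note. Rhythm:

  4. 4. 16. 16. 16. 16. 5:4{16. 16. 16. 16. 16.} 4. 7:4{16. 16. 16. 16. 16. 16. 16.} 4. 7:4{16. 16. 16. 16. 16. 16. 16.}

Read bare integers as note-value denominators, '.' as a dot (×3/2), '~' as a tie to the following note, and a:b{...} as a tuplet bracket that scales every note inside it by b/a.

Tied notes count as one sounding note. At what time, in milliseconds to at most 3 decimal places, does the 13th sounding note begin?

1. 0.0ms @ 0 + 2250.0ms (3)
2. 2250.0ms @ 3 + 2250.0ms (3)
3. 4500.0ms @ 6 + 562.5ms (3/4)
4. 5062.5ms @ 27/4 + 562.5ms (3/4)
5. 5625.0ms @ 15/2 + 562.5ms (3/4)
6. 6187.5ms @ 33/4 + 562.5ms (3/4)
7. 6750.0ms @ 9 + 450.0ms (3/5)
8. 7200.0ms @ 48/5 + 450.0ms (3/5)
9. 7650.0ms @ 51/5 + 450.0ms (3/5)
10. 8100.0ms @ 54/5 + 450.0ms (3/5)
11. 8550.0ms @ 57/5 + 450.0ms (3/5)
12. 9000.0ms @ 12 + 2250.0ms (3)
13. 11250.0ms @ 15 + 321.429ms (3/7)
14. 11571.429ms @ 108/7 + 321.429ms (3/7)
15. 11892.857ms @ 111/7 + 321.429ms (3/7)
16. 12214.286ms @ 114/7 + 321.429ms (3/7)
17. 12535.714ms @ 117/7 + 321.429ms (3/7)
18. 12857.143ms @ 120/7 + 321.429ms (3/7)
19. 13178.571ms @ 123/7 + 321.429ms (3/7)
20. 13500.0ms @ 18 + 2250.0ms (3)
21. 15750.0ms @ 21 + 321.429ms (3/7)
22. 16071.429ms @ 150/7 + 321.429ms (3/7)
23. 16392.857ms @ 153/7 + 321.429ms (3/7)
24. 16714.286ms @ 156/7 + 321.429ms (3/7)
25. 17035.714ms @ 159/7 + 321.429ms (3/7)
26. 17357.143ms @ 162/7 + 321.429ms (3/7)
27. 17678.571ms @ 165/7 + 321.429ms (3/7)

note 13 onset = 15b = 11250.0ms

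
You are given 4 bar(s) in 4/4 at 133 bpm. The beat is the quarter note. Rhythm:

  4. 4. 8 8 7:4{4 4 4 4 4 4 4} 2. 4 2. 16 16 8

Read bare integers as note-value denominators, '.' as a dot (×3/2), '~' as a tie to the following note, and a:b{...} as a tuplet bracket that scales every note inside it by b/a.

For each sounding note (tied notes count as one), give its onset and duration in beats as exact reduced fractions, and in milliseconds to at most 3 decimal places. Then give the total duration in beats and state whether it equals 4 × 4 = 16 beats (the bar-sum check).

1) 0.0ms=0b +676.692ms=3/2b
2) 676.692ms=3/2b +676.692ms=3/2b
3) 1353.383ms=3b +225.564ms=1/2b
4) 1578.947ms=7/2b +225.564ms=1/2b
5) 1804.511ms=4b +257.787ms=4/7b
6) 2062.299ms=32/7b +257.787ms=4/7b
7) 2320.086ms=36/7b +257.787ms=4/7b
8) 2577.873ms=40/7b +257.787ms=4/7b
9) 2835.661ms=44/7b +257.787ms=4/7b
10) 3093.448ms=48/7b +257.787ms=4/7b
11) 3351.235ms=52/7b +257.787ms=4/7b
12) 3609.023ms=8b +1353.383ms=3b
13) 4962.406ms=11b +451.128ms=1b
14) 5413.534ms=12b +1353.383ms=3b
15) 6766.917ms=15b +112.782ms=1/4b
16) 6879.699ms=61/4b +112.782ms=1/4b
17) 6992.481ms=31/2b +225.564ms=1/2b
Σ=16b of 16 (133bpm 4/4) — PASS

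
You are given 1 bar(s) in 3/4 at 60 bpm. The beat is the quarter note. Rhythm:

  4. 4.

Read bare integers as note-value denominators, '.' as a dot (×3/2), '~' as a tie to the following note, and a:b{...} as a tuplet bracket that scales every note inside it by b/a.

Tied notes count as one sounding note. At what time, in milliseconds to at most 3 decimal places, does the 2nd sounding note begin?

1. 0.0ms @ 0 + 1500.0ms (3/2)
2. 1500.0ms @ 3/2 + 1500.0ms (3/2)

note 2 onset = 3/2b = 1500.0ms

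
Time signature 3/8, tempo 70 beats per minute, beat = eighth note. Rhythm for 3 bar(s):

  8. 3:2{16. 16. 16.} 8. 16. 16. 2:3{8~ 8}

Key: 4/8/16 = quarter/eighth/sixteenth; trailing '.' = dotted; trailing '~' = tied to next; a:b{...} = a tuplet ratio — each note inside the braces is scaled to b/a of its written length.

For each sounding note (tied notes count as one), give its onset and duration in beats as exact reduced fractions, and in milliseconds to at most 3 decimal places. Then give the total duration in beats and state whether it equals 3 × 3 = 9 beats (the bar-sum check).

1) 0.0ms=0b +1285.714ms=3/2b
2) 1285.714ms=3/2b +428.571ms=1/2b
3) 1714.286ms=2b +428.571ms=1/2b
4) 2142.857ms=5/2b +428.571ms=1/2b
5) 2571.429ms=3b +1285.714ms=3/2b
6) 3857.143ms=9/2b +642.857ms=3/4b
7) 4500.0ms=21/4b +642.857ms=3/4b
8) 5142.857ms=6b +2571.429ms=3b
Σ=9b of 9 (70bpm 3/8) — PASS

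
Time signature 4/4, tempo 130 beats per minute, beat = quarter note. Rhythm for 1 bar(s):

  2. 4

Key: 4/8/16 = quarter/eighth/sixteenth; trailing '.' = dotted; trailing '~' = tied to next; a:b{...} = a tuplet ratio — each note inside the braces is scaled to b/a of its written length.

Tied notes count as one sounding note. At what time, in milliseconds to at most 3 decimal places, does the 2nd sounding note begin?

note 2 onset = 3b = 1384.615ms

1. 0.0ms @ 0 + 1384.615ms (3)
2. 1384.615ms @ 3 + 461.538ms (1)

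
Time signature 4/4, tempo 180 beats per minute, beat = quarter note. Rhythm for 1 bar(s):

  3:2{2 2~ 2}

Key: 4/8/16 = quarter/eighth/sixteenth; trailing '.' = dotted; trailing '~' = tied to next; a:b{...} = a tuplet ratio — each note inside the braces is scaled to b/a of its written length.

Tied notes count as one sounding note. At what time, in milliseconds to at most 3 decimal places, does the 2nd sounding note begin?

note 2 onset = 4/3b = 444.444ms

1. 0.0ms @ 0 + 444.444ms (4/3)
2. 444.444ms @ 4/3 + 888.889ms (8/3)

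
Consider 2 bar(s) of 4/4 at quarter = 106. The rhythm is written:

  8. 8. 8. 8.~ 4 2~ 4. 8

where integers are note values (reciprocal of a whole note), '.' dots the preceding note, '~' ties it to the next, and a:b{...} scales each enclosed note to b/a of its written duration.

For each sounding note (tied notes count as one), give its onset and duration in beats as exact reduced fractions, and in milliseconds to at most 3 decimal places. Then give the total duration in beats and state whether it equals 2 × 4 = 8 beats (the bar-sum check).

1) 0.0ms=0b +424.528ms=3/4b
2) 424.528ms=3/4b +424.528ms=3/4b
3) 849.057ms=3/2b +424.528ms=3/4b
4) 1273.585ms=9/4b +990.566ms=7/4b
5) 2264.151ms=4b +1981.132ms=7/2b
6) 4245.283ms=15/2b +283.019ms=1/2b
Σ=8b of 8 (106bpm 4/4) — PASS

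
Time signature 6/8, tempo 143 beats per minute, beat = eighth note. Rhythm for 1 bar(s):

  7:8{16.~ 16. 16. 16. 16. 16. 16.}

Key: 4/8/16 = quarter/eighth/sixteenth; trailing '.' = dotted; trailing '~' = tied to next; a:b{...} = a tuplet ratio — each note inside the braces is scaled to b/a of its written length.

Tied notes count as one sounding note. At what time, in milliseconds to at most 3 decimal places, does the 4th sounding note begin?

1. 0.0ms @ 0 + 719.281ms (12/7)
2. 719.281ms @ 12/7 + 359.64ms (6/7)
3. 1078.921ms @ 18/7 + 359.64ms (6/7)
4. 1438.561ms @ 24/7 + 359.64ms (6/7)
5. 1798.202ms @ 30/7 + 359.64ms (6/7)
6. 2157.842ms @ 36/7 + 359.64ms (6/7)

note 4 onset = 24/7b = 1438.561ms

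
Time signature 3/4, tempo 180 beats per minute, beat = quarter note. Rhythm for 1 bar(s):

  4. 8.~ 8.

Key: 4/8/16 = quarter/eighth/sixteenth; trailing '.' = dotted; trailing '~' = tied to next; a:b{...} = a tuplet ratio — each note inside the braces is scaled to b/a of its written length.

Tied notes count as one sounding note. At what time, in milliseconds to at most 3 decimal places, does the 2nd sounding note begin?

note 2 onset = 3/2b = 500.0ms

1. 0.0ms @ 0 + 500.0ms (3/2)
2. 500.0ms @ 3/2 + 500.0ms (3/2)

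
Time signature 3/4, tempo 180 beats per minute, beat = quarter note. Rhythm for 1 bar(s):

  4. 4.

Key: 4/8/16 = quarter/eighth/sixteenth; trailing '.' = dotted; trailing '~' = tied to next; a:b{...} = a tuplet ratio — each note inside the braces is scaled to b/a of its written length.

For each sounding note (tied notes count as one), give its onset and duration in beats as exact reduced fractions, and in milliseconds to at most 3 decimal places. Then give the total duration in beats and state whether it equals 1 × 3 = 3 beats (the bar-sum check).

1) 0.0ms=0b +500.0ms=3/2b
2) 500.0ms=3/2b +500.0ms=3/2b
Σ=3b of 3 (180bpm 3/4) — PASS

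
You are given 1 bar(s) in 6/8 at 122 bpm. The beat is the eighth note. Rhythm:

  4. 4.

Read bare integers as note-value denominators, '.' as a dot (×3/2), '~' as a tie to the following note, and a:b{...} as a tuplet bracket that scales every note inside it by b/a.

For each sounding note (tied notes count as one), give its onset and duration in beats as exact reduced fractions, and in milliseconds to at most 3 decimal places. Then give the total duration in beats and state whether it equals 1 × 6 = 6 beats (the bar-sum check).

1) 0.0ms=0b +1475.41ms=3b
2) 1475.41ms=3b +1475.41ms=3b
Σ=6b of 6 (122bpm 6/8) — PASS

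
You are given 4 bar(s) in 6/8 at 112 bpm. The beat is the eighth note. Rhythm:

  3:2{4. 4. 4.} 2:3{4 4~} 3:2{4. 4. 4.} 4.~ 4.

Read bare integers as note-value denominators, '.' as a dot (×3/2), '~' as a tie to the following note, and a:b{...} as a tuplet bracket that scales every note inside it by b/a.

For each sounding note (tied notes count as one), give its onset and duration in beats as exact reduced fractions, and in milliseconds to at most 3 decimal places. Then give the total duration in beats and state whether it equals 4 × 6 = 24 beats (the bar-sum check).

1) 0.0ms=0b +1071.429ms=2b
2) 1071.429ms=2b +1071.429ms=2b
3) 2142.857ms=4b +1071.429ms=2b
4) 3214.286ms=6b +1607.143ms=3b
5) 4821.429ms=9b +2678.571ms=5b
6) 7500.0ms=14b +1071.429ms=2b
7) 8571.429ms=16b +1071.429ms=2b
8) 9642.857ms=18b +3214.286ms=6b
Σ=24b of 24 (112bpm 6/8) — PASS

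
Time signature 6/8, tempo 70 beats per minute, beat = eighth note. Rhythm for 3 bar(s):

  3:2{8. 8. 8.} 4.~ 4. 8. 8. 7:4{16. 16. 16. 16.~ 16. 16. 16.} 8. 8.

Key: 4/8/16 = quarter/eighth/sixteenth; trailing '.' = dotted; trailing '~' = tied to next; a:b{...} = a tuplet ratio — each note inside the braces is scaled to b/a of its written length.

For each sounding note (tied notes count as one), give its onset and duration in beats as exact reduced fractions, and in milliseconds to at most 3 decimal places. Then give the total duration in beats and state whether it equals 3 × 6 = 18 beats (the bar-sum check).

1) 0.0ms=0b +857.143ms=1b
2) 857.143ms=1b +857.143ms=1b
3) 1714.286ms=2b +857.143ms=1b
4) 2571.429ms=3b +5142.857ms=6b
5) 7714.286ms=9b +1285.714ms=3/2b
6) 9000.0ms=21/2b +1285.714ms=3/2b
7) 10285.714ms=12b +367.347ms=3/7b
8) 10653.061ms=87/7b +367.347ms=3/7b
9) 11020.408ms=90/7b +367.347ms=3/7b
10) 11387.755ms=93/7b +734.694ms=6/7b
11) 12122.449ms=99/7b +367.347ms=3/7b
12) 12489.796ms=102/7b +367.347ms=3/7b
13) 12857.143ms=15b +1285.714ms=3/2b
14) 14142.857ms=33/2b +1285.714ms=3/2b
Σ=18b of 18 (70bpm 6/8) — PASS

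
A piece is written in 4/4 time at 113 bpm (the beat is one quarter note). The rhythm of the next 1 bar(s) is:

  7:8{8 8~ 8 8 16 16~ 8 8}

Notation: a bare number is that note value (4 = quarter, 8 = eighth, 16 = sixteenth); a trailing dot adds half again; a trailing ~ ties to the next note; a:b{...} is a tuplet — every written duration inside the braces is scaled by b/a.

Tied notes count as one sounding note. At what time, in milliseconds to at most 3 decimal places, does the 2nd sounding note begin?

1. 0.0ms @ 0 + 303.413ms (4/7)
2. 303.413ms @ 4/7 + 606.827ms (8/7)
3. 910.24ms @ 12/7 + 303.413ms (4/7)
4. 1213.654ms @ 16/7 + 151.707ms (2/7)
5. 1365.36ms @ 18/7 + 455.12ms (6/7)
6. 1820.48ms @ 24/7 + 303.413ms (4/7)

note 2 onset = 4/7b = 303.413ms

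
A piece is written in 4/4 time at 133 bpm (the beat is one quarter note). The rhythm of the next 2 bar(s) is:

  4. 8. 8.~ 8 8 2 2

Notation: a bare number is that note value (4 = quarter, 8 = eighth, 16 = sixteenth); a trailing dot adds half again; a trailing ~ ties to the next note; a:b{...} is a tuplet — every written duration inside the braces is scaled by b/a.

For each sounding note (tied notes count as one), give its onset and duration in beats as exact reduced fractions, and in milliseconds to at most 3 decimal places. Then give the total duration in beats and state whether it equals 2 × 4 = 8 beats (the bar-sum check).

1) 0.0ms=0b +676.692ms=3/2b
2) 676.692ms=3/2b +338.346ms=3/4b
3) 1015.038ms=9/4b +563.91ms=5/4b
4) 1578.947ms=7/2b +225.564ms=1/2b
5) 1804.511ms=4b +902.256ms=2b
6) 2706.767ms=6b +902.256ms=2b
Σ=8b of 8 (133bpm 4/4) — PASS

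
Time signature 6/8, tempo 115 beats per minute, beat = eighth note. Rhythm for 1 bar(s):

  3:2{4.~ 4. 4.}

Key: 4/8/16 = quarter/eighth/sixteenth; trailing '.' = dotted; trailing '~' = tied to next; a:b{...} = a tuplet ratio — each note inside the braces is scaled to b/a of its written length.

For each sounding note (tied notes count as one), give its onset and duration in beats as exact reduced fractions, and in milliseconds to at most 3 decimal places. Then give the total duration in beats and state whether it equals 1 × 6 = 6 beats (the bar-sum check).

1) 0.0ms=0b +2086.957ms=4b
2) 2086.957ms=4b +1043.478ms=2b
Σ=6b of 6 (115bpm 6/8) — PASS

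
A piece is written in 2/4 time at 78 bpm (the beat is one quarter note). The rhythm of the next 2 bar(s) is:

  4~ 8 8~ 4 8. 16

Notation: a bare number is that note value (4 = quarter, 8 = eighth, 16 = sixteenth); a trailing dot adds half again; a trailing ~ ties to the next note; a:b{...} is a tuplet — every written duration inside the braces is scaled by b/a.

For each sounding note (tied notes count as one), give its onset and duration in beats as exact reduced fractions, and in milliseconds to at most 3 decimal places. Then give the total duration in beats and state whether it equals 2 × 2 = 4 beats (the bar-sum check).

1) 0.0ms=0b +1153.846ms=3/2b
2) 1153.846ms=3/2b +1153.846ms=3/2b
3) 2307.692ms=3b +576.923ms=3/4b
4) 2884.615ms=15/4b +192.308ms=1/4b
Σ=4b of 4 (78bpm 2/4) — PASS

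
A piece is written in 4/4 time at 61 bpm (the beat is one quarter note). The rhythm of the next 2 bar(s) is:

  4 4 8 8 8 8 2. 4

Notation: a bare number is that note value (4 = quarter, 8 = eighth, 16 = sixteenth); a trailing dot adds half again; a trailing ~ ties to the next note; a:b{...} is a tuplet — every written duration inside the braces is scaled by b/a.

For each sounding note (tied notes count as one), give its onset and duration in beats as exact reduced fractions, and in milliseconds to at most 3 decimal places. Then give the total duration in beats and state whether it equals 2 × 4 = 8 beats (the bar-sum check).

1) 0.0ms=0b +983.607ms=1b
2) 983.607ms=1b +983.607ms=1b
3) 1967.213ms=2b +491.803ms=1/2b
4) 2459.016ms=5/2b +491.803ms=1/2b
5) 2950.82ms=3b +491.803ms=1/2b
6) 3442.623ms=7/2b +491.803ms=1/2b
7) 3934.426ms=4b +2950.82ms=3b
8) 6885.246ms=7b +983.607ms=1b
Σ=8b of 8 (61bpm 4/4) — PASS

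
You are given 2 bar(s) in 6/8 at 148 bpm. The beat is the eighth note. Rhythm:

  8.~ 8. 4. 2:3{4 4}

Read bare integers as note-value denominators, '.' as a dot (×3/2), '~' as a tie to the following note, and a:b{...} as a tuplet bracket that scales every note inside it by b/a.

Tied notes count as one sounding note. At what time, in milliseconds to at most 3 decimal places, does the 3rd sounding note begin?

note 3 onset = 6b = 2432.432ms

1. 0.0ms @ 0 + 1216.216ms (3)
2. 1216.216ms @ 3 + 1216.216ms (3)
3. 2432.432ms @ 6 + 1216.216ms (3)
4. 3648.649ms @ 9 + 1216.216ms (3)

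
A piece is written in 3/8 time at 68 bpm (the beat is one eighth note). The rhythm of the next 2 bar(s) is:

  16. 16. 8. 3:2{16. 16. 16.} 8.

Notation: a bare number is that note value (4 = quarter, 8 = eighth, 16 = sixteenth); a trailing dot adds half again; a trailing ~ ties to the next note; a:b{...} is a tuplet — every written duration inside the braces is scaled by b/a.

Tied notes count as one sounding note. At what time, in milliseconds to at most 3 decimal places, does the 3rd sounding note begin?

1. 0.0ms @ 0 + 661.765ms (3/4)
2. 661.765ms @ 3/4 + 661.765ms (3/4)
3. 1323.529ms @ 3/2 + 1323.529ms (3/2)
4. 2647.059ms @ 3 + 441.176ms (1/2)
5. 3088.235ms @ 7/2 + 441.176ms (1/2)
6. 3529.412ms @ 4 + 441.176ms (1/2)
7. 3970.588ms @ 9/2 + 1323.529ms (3/2)

note 3 onset = 3/2b = 1323.529ms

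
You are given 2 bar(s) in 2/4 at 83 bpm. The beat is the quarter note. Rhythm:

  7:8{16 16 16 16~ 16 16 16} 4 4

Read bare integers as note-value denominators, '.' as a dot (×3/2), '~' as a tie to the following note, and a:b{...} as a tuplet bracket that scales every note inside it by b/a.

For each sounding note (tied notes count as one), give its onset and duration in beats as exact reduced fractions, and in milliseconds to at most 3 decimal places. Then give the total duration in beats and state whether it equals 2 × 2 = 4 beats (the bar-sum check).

1) 0.0ms=0b +206.54ms=2/7b
2) 206.54ms=2/7b +206.54ms=2/7b
3) 413.081ms=4/7b +206.54ms=2/7b
4) 619.621ms=6/7b +413.081ms=4/7b
5) 1032.702ms=10/7b +206.54ms=2/7b
6) 1239.243ms=12/7b +206.54ms=2/7b
7) 1445.783ms=2b +722.892ms=1b
8) 2168.675ms=3b +722.892ms=1b
Σ=4b of 4 (83bpm 2/4) — PASS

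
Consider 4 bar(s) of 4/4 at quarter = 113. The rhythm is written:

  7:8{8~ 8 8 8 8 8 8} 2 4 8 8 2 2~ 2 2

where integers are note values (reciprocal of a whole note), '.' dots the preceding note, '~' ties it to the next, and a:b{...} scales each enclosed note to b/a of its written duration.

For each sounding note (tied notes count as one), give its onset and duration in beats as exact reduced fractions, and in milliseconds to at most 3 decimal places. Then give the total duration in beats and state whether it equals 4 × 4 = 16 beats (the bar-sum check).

1) 0.0ms=0b +606.827ms=8/7b
2) 606.827ms=8/7b +303.413ms=4/7b
3) 910.24ms=12/7b +303.413ms=4/7b
4) 1213.654ms=16/7b +303.413ms=4/7b
5) 1517.067ms=20/7b +303.413ms=4/7b
6) 1820.48ms=24/7b +303.413ms=4/7b
7) 2123.894ms=4b +1061.947ms=2b
8) 3185.841ms=6b +530.973ms=1b
9) 3716.814ms=7b +265.487ms=1/2b
10) 3982.301ms=15/2b +265.487ms=1/2b
11) 4247.788ms=8b +1061.947ms=2b
12) 5309.735ms=10b +2123.894ms=4b
13) 7433.628ms=14b +1061.947ms=2b
Σ=16b of 16 (113bpm 4/4) — PASS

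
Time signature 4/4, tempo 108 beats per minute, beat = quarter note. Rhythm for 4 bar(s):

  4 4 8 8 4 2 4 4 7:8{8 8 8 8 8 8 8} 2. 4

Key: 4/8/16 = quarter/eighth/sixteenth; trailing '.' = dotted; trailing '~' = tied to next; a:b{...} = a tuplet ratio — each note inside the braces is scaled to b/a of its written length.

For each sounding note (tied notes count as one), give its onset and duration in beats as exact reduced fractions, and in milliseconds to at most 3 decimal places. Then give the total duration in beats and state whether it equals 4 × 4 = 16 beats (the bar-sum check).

1) 0.0ms=0b +555.556ms=1b
2) 555.556ms=1b +555.556ms=1b
3) 1111.111ms=2b +277.778ms=1/2b
4) 1388.889ms=5/2b +277.778ms=1/2b
5) 1666.667ms=3b +555.556ms=1b
6) 2222.222ms=4b +1111.111ms=2b
7) 3333.333ms=6b +555.556ms=1b
8) 3888.889ms=7b +555.556ms=1b
9) 4444.444ms=8b +317.46ms=4/7b
10) 4761.905ms=60/7b +317.46ms=4/7b
11) 5079.365ms=64/7b +317.46ms=4/7b
12) 5396.825ms=68/7b +317.46ms=4/7b
13) 5714.286ms=72/7b +317.46ms=4/7b
14) 6031.746ms=76/7b +317.46ms=4/7b
15) 6349.206ms=80/7b +317.46ms=4/7b
16) 6666.667ms=12b +1666.667ms=3b
17) 8333.333ms=15b +555.556ms=1b
Σ=16b of 16 (108bpm 4/4) — PASS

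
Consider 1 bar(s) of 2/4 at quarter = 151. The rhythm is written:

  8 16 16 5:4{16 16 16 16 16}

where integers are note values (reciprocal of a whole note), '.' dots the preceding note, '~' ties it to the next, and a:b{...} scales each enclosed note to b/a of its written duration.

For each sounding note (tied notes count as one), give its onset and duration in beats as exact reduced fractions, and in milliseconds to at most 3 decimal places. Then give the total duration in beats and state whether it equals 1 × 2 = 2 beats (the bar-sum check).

1) 0.0ms=0b +198.675ms=1/2b
2) 198.675ms=1/2b +99.338ms=1/4b
3) 298.013ms=3/4b +99.338ms=1/4b
4) 397.351ms=1b +79.47ms=1/5b
5) 476.821ms=6/5b +79.47ms=1/5b
6) 556.291ms=7/5b +79.47ms=1/5b
7) 635.762ms=8/5b +79.47ms=1/5b
8) 715.232ms=9/5b +79.47ms=1/5b
Σ=2b of 2 (151bpm 2/4) — PASS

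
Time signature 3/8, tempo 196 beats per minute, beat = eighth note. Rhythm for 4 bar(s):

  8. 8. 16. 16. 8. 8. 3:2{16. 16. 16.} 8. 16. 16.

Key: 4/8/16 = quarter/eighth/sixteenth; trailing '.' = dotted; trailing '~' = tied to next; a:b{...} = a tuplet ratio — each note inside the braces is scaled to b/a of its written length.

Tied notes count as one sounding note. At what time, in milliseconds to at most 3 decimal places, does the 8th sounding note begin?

note 8 onset = 8b = 2448.98ms

1. 0.0ms @ 0 + 459.184ms (3/2)
2. 459.184ms @ 3/2 + 459.184ms (3/2)
3. 918.367ms @ 3 + 229.592ms (3/4)
4. 1147.959ms @ 15/4 + 229.592ms (3/4)
5. 1377.551ms @ 9/2 + 459.184ms (3/2)
6. 1836.735ms @ 6 + 459.184ms (3/2)
7. 2295.918ms @ 15/2 + 153.061ms (1/2)
8. 2448.98ms @ 8 + 153.061ms (1/2)
9. 2602.041ms @ 17/2 + 153.061ms (1/2)
10. 2755.102ms @ 9 + 459.184ms (3/2)
11. 3214.286ms @ 21/2 + 229.592ms (3/4)
12. 3443.878ms @ 45/4 + 229.592ms (3/4)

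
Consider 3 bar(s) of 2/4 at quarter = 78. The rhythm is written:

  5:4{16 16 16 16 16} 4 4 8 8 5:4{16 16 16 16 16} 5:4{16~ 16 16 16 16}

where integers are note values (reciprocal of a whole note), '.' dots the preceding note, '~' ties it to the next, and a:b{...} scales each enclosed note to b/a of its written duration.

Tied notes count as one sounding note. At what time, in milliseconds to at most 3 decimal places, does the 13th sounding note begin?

note 13 onset = 23/5b = 3538.462ms

1. 0.0ms @ 0 + 153.846ms (1/5)
2. 153.846ms @ 1/5 + 153.846ms (1/5)
3. 307.692ms @ 2/5 + 153.846ms (1/5)
4. 461.538ms @ 3/5 + 153.846ms (1/5)
5. 615.385ms @ 4/5 + 153.846ms (1/5)
6. 769.231ms @ 1 + 769.231ms (1)
7. 1538.462ms @ 2 + 769.231ms (1)
8. 2307.692ms @ 3 + 384.615ms (1/2)
9. 2692.308ms @ 7/2 + 384.615ms (1/2)
10. 3076.923ms @ 4 + 153.846ms (1/5)
11. 3230.769ms @ 21/5 + 153.846ms (1/5)
12. 3384.615ms @ 22/5 + 153.846ms (1/5)
13. 3538.462ms @ 23/5 + 153.846ms (1/5)
14. 3692.308ms @ 24/5 + 153.846ms (1/5)
15. 3846.154ms @ 5 + 307.692ms (2/5)
16. 4153.846ms @ 27/5 + 153.846ms (1/5)
17. 4307.692ms @ 28/5 + 153.846ms (1/5)
18. 4461.538ms @ 29/5 + 153.846ms (1/5)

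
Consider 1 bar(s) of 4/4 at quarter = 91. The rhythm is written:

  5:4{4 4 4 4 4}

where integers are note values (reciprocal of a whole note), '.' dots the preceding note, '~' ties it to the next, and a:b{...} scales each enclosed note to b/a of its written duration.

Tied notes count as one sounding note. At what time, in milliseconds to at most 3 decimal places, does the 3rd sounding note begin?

note 3 onset = 8/5b = 1054.945ms

1. 0.0ms @ 0 + 527.473ms (4/5)
2. 527.473ms @ 4/5 + 527.473ms (4/5)
3. 1054.945ms @ 8/5 + 527.473ms (4/5)
4. 1582.418ms @ 12/5 + 527.473ms (4/5)
5. 2109.89ms @ 16/5 + 527.473ms (4/5)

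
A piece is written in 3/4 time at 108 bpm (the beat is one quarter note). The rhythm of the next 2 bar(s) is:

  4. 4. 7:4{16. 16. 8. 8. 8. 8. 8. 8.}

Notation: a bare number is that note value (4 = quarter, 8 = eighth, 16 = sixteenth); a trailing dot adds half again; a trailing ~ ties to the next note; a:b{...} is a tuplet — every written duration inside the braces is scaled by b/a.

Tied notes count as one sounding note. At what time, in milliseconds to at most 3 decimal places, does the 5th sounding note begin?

note 5 onset = 24/7b = 1904.762ms

1. 0.0ms @ 0 + 833.333ms (3/2)
2. 833.333ms @ 3/2 + 833.333ms (3/2)
3. 1666.667ms @ 3 + 119.048ms (3/14)
4. 1785.714ms @ 45/14 + 119.048ms (3/14)
5. 1904.762ms @ 24/7 + 238.095ms (3/7)
6. 2142.857ms @ 27/7 + 238.095ms (3/7)
7. 2380.952ms @ 30/7 + 238.095ms (3/7)
8. 2619.048ms @ 33/7 + 238.095ms (3/7)
9. 2857.143ms @ 36/7 + 238.095ms (3/7)
10. 3095.238ms @ 39/7 + 238.095ms (3/7)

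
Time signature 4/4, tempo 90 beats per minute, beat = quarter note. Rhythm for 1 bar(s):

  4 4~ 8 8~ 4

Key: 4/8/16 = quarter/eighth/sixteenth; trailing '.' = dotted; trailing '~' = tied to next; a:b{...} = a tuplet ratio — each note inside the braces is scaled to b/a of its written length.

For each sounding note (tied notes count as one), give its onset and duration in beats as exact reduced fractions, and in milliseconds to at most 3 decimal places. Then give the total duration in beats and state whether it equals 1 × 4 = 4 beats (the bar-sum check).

1) 0.0ms=0b +666.667ms=1b
2) 666.667ms=1b +1000.0ms=3/2b
3) 1666.667ms=5/2b +1000.0ms=3/2b
Σ=4b of 4 (90bpm 4/4) — PASS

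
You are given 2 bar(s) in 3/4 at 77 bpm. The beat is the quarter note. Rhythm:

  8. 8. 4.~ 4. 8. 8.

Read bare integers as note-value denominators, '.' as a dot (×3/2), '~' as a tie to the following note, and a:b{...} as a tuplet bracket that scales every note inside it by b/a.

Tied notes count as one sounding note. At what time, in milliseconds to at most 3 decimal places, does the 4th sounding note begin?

note 4 onset = 9/2b = 3506.494ms

1. 0.0ms @ 0 + 584.416ms (3/4)
2. 584.416ms @ 3/4 + 584.416ms (3/4)
3. 1168.831ms @ 3/2 + 2337.662ms (3)
4. 3506.494ms @ 9/2 + 584.416ms (3/4)
5. 4090.909ms @ 21/4 + 584.416ms (3/4)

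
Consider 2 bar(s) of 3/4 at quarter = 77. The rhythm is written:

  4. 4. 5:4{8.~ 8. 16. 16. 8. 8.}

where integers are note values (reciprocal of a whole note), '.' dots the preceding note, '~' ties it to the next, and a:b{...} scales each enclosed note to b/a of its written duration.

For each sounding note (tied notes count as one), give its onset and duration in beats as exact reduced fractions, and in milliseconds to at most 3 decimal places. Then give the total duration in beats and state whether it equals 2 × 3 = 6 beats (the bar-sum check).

1) 0.0ms=0b +1168.831ms=3/2b
2) 1168.831ms=3/2b +1168.831ms=3/2b
3) 2337.662ms=3b +935.065ms=6/5b
4) 3272.727ms=21/5b +233.766ms=3/10b
5) 3506.494ms=9/2b +233.766ms=3/10b
6) 3740.26ms=24/5b +467.532ms=3/5b
7) 4207.792ms=27/5b +467.532ms=3/5b
Σ=6b of 6 (77bpm 3/4) — PASS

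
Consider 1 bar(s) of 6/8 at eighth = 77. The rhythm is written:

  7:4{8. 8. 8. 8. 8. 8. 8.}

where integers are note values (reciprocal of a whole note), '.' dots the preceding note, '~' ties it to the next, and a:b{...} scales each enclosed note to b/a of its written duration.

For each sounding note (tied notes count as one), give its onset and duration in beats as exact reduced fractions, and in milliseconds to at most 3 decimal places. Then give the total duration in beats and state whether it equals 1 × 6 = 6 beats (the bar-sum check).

1) 0.0ms=0b +667.904ms=6/7b
2) 667.904ms=6/7b +667.904ms=6/7b
3) 1335.807ms=12/7b +667.904ms=6/7b
4) 2003.711ms=18/7b +667.904ms=6/7b
5) 2671.614ms=24/7b +667.904ms=6/7b
6) 3339.518ms=30/7b +667.904ms=6/7b
7) 4007.421ms=36/7b +667.904ms=6/7b
Σ=6b of 6 (77bpm 6/8) — PASS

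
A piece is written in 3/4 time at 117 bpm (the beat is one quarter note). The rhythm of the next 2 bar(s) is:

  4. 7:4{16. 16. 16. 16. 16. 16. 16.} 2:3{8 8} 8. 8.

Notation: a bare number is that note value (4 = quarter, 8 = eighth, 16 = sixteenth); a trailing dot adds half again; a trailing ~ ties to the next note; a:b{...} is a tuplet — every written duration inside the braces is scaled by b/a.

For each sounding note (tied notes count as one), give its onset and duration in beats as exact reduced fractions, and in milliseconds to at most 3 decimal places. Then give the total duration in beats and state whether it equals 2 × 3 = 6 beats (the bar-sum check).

1) 0.0ms=0b +769.231ms=3/2b
2) 769.231ms=3/2b +109.89ms=3/14b
3) 879.121ms=12/7b +109.89ms=3/14b
4) 989.011ms=27/14b +109.89ms=3/14b
5) 1098.901ms=15/7b +109.89ms=3/14b
6) 1208.791ms=33/14b +109.89ms=3/14b
7) 1318.681ms=18/7b +109.89ms=3/14b
8) 1428.571ms=39/14b +109.89ms=3/14b
9) 1538.462ms=3b +384.615ms=3/4b
10) 1923.077ms=15/4b +384.615ms=3/4b
11) 2307.692ms=9/2b +384.615ms=3/4b
12) 2692.308ms=21/4b +384.615ms=3/4b
Σ=6b of 6 (117bpm 3/4) — PASS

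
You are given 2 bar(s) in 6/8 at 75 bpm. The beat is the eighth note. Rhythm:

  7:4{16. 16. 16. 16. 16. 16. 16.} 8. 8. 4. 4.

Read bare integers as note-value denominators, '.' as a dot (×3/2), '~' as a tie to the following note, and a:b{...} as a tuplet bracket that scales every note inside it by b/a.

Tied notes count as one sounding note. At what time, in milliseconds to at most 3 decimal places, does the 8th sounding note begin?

note 8 onset = 3b = 2400.0ms

1. 0.0ms @ 0 + 342.857ms (3/7)
2. 342.857ms @ 3/7 + 342.857ms (3/7)
3. 685.714ms @ 6/7 + 342.857ms (3/7)
4. 1028.571ms @ 9/7 + 342.857ms (3/7)
5. 1371.429ms @ 12/7 + 342.857ms (3/7)
6. 1714.286ms @ 15/7 + 342.857ms (3/7)
7. 2057.143ms @ 18/7 + 342.857ms (3/7)
8. 2400.0ms @ 3 + 1200.0ms (3/2)
9. 3600.0ms @ 9/2 + 1200.0ms (3/2)
10. 4800.0ms @ 6 + 2400.0ms (3)
11. 7200.0ms @ 9 + 2400.0ms (3)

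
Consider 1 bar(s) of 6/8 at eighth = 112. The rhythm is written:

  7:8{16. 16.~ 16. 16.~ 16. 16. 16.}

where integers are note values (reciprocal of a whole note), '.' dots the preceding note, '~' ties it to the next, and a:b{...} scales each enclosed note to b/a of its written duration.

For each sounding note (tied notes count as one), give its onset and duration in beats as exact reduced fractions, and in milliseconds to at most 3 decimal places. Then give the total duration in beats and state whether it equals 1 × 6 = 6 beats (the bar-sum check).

1) 0.0ms=0b +459.184ms=6/7b
2) 459.184ms=6/7b +918.367ms=12/7b
3) 1377.551ms=18/7b +918.367ms=12/7b
4) 2295.918ms=30/7b +459.184ms=6/7b
5) 2755.102ms=36/7b +459.184ms=6/7b
Σ=6b of 6 (112bpm 6/8) — PASS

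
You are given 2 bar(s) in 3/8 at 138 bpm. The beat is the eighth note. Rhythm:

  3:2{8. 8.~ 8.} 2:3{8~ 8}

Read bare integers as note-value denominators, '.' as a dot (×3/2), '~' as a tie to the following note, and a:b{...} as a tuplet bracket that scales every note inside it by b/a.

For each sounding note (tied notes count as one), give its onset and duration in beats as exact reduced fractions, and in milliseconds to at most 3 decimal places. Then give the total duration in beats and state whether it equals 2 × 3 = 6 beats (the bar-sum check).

1) 0.0ms=0b +434.783ms=1b
2) 434.783ms=1b +869.565ms=2b
3) 1304.348ms=3b +1304.348ms=3b
Σ=6b of 6 (138bpm 3/8) — PASS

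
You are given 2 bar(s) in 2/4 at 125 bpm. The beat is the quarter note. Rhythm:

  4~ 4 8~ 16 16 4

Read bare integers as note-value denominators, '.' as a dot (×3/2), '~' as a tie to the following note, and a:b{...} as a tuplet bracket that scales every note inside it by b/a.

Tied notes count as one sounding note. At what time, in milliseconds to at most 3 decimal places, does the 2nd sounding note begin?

1. 0.0ms @ 0 + 960.0ms (2)
2. 960.0ms @ 2 + 360.0ms (3/4)
3. 1320.0ms @ 11/4 + 120.0ms (1/4)
4. 1440.0ms @ 3 + 480.0ms (1)

note 2 onset = 2b = 960.0ms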